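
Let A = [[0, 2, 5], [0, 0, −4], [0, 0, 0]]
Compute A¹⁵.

A is strictly triangular, hence nilpotent: A³ = 0, so A¹⁵ = 0.

[[0, 0, 0], [0, 0, 0], [0, 0, 0]]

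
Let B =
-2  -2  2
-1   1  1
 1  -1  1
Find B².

[[8, 0, -4], [2, 2, 0], [0, -4, 2]]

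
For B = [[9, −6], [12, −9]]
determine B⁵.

[[729, −486], [972, −729]]

tr B = 0 and det B = −9, so the characteristic polynomial is λ² − (0)λ + (−9) with roots −3 and 3.
Eigenvectors give P = [[−1, 1], [−2, 1]] with P⁻¹ = [[1, −1], [2, −1]], and B = P·diag(−3, 3)·P⁻¹.
Then B⁵ = P·diag(−243, 243)·P⁻¹ = [[243, 243], [486, 243]] · [[1, −1], [2, −1]] = [[729, −486], [972, −729]].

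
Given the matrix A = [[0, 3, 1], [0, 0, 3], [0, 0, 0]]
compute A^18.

A is strictly triangular, hence nilpotent: A^3 = 0, so A^18 = 0.

[[0, 0, 0], [0, 0, 0], [0, 0, 0]]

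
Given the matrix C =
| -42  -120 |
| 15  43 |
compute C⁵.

[[-2232, -6600], [825, 2443]]

tr C = 1 and det C = -6, so the characteristic polynomial is λ² − (1)λ + (-6) with roots -2 and 3.
Eigenvectors give P = [[-3, -8], [1, 3]] with P⁻¹ = [[-3, -8], [1, 3]], and C = P·diag(-2, 3)·P⁻¹.
Then C⁵ = P·diag(-32, 243)·P⁻¹ = [[96, -1944], [-32, 729]] · [[-3, -8], [1, 3]] = [[-2232, -6600], [825, 2443]].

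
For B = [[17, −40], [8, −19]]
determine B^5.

[[977, −2440], [488, −1219]]

tr B = −2 and det B = −3, so the characteristic polynomial is λ² − (−2)λ + (−3) with roots −3 and 1.
Eigenvectors give P = [[2, 5], [1, 2]] with P⁻¹ = [[−2, 5], [1, −2]], and B = P·diag(−3, 1)·P⁻¹.
Then B^5 = P·diag(−243, 1)·P⁻¹ = [[−486, 5], [−243, 2]] · [[−2, 5], [1, −2]] = [[977, −2440], [488, −1219]].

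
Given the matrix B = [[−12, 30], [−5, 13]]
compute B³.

tr B = 1 and det B = −6, so the characteristic polynomial is λ² − (1)λ + (−6) with roots 3 and −2.
Eigenvectors give P = [[2, 3], [1, 1]] with P⁻¹ = [[−1, 3], [1, −2]], and B = P·diag(3, −2)·P⁻¹.
Then B³ = P·diag(27, −8)·P⁻¹ = [[54, −24], [27, −8]] · [[−1, 3], [1, −2]] = [[−78, 210], [−35, 97]].

[[−78, 210], [−35, 97]]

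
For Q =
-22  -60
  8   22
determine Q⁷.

tr Q = 0 and det Q = -4, so the characteristic polynomial is λ² − (0)λ + (-4) with roots 2 and -2.
Eigenvectors give P = [[-5, 3], [2, -1]] with P⁻¹ = [[1, 3], [2, 5]], and Q = P·diag(2, -2)·P⁻¹.
Then Q⁷ = P·diag(128, -128)·P⁻¹ = [[-640, -384], [256, 128]] · [[1, 3], [2, 5]] = [[-1408, -3840], [512, 1408]].

[[-1408, -3840], [512, 1408]]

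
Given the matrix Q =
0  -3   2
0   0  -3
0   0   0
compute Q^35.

[[0, 0, 0], [0, 0, 0], [0, 0, 0]]

Q is strictly triangular, hence nilpotent: Q^3 = 0, so Q^35 = 0.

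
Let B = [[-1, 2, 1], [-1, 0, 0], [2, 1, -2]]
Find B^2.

[[1, -1, -3], [1, -2, -1], [-7, 2, 6]]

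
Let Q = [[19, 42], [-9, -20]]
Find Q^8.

tr Q = -1 and det Q = -2, so the characteristic polynomial is λ² − (-1)λ + (-2) with roots -2 and 1.
Eigenvectors give P = [[-2, 7], [1, -3]] with P⁻¹ = [[3, 7], [1, 2]], and Q = P·diag(-2, 1)·P⁻¹.
Then Q^8 = P·diag(256, 1)·P⁻¹ = [[-512, 7], [256, -3]] · [[3, 7], [1, 2]] = [[-1529, -3570], [765, 1786]].

[[-1529, -3570], [765, 1786]]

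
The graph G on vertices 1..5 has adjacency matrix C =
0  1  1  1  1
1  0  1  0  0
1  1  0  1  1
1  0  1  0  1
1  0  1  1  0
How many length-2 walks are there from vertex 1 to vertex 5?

The number of length-2 walks from vertex 1 to vertex 5 is entry (1,5) of C^2, where C is the adjacency matrix.
C^2 = [[4, 1, 3, 2, 2], [1, 2, 1, 2, 2], [3, 1, 4, 2, 2], [2, 2, 2, 3, 2], [2, 2, 2, 2, 3]]

2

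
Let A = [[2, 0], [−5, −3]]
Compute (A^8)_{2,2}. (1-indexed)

tr A = −1 and det A = −6, so the characteristic polynomial is λ² − (−1)λ + (−6) with roots −3 and 2.
Eigenvectors give P = [[0, −1], [1, 1]] with P⁻¹ = [[1, 1], [−1, 0]], and A = P·diag(−3, 2)·P⁻¹.
Then A^8 = P·diag(6561, 256)·P⁻¹ = [[0, −256], [6561, 256]] · [[1, 1], [−1, 0]] = [[256, 0], [6305, 6561]].

6561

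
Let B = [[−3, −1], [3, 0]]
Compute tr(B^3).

0

B^2 = [[6, 3], [−9, −3]]
B^3 = [[−9, −6], [18, 9]]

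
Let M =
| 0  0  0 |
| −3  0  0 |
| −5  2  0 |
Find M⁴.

M is strictly triangular, hence nilpotent: M³ = 0, so M⁴ = 0.

[[0, 0, 0], [0, 0, 0], [0, 0, 0]]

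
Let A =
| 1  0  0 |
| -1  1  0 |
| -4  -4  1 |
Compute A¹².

A = I + N where N = [[0, 0, 0], [-1, 0, 0], [-4, -4, 0]] is strictly lower-triangular, so N³ = 0.
(I + N)¹² = I + 12·N + 66·N² = [[1, 0, 0], [-12, 1, 0], [216, -48, 1]].

[[1, 0, 0], [-12, 1, 0], [216, -48, 1]]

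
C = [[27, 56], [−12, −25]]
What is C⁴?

[[561, 1120], [−240, −479]]

tr C = 2 and det C = −3, so the characteristic polynomial is λ² − (2)λ + (−3) with roots −1 and 3.
Eigenvectors give P = [[−2, 7], [1, −3]] with P⁻¹ = [[3, 7], [1, 2]], and C = P·diag(−1, 3)·P⁻¹.
Then C⁴ = P·diag(1, 81)·P⁻¹ = [[−2, 567], [1, −243]] · [[3, 7], [1, 2]] = [[561, 1120], [−240, −479]].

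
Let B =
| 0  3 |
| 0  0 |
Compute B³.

[[0, 0], [0, 0]]

B is strictly triangular, hence nilpotent: B² = 0, so B³ = 0.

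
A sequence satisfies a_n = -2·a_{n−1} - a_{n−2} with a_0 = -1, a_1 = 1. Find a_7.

1

With companion matrix A = [[-2, -1], [1, 0]], [a_n, a_{n−1}]ᵀ = A·[a_{n−1}, a_{n−2}]ᵀ, so [a_7, a_6]ᵀ = A⁶·[a_1, a_0]ᵀ.
A⁶ = [[7, 6], [-6, -5]], giving [a_7, a_6]ᵀ = [[1], [-1]].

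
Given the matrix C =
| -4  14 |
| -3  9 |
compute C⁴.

[[-374, 910], [-195, 471]]

tr C = 5 and det C = 6, so the characteristic polynomial is λ² − (5)λ + (6) with roots 3 and 2.
Eigenvectors give P = [[-2, -7], [-1, -3]] with P⁻¹ = [[3, -7], [-1, 2]], and C = P·diag(3, 2)·P⁻¹.
Then C⁴ = P·diag(81, 16)·P⁻¹ = [[-162, -112], [-81, -48]] · [[3, -7], [-1, 2]] = [[-374, 910], [-195, 471]].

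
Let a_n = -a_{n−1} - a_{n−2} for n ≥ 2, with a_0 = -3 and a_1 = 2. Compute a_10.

2

With companion matrix A = [[-1, -1], [1, 0]], [a_n, a_{n−1}]ᵀ = A·[a_{n−1}, a_{n−2}]ᵀ, so [a_10, a_9]ᵀ = A⁹·[a_1, a_0]ᵀ.
A⁹ = [[1, 0], [0, 1]], giving [a_10, a_9]ᵀ = [[2], [-3]].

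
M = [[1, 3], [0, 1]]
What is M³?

[[1, 9], [0, 1]]

M = I + N where N = [[0, 3], [0, 0]] is strictly upper-triangular, so N² = 0.
(I + N)³ = I + 3·N = [[1, 9], [0, 1]].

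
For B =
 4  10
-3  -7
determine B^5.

[[154, 310], [-93, -187]]

tr B = -3 and det B = 2, so the characteristic polynomial is λ² − (-3)λ + (2) with roots -2 and -1.
Eigenvectors give P = [[-5, -2], [3, 1]] with P⁻¹ = [[1, 2], [-3, -5]], and B = P·diag(-2, -1)·P⁻¹.
Then B^5 = P·diag(-32, -1)·P⁻¹ = [[160, 2], [-96, -1]] · [[1, 2], [-3, -5]] = [[154, 310], [-93, -187]].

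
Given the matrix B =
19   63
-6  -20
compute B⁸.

tr B = -1 and det B = -2, so the characteristic polynomial is λ² − (-1)λ + (-2) with roots 1 and -2.
Eigenvectors give P = [[7, -3], [-2, 1]] with P⁻¹ = [[1, 3], [2, 7]], and B = P·diag(1, -2)·P⁻¹.
Then B⁸ = P·diag(1, 256)·P⁻¹ = [[7, -768], [-2, 256]] · [[1, 3], [2, 7]] = [[-1529, -5355], [510, 1786]].

[[-1529, -5355], [510, 1786]]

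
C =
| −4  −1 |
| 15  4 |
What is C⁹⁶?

C² = I (check: tr C = 0 and det C = −1), so C⁹⁶ = I since 96 is even.

[[1, 0], [0, 1]]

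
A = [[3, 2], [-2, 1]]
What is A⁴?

A² = [[5, 8], [-8, -3]]
A³ = [[-1, 18], [-18, -19]]
A⁴ = [[-39, 16], [-16, -55]]

[[-39, 16], [-16, -55]]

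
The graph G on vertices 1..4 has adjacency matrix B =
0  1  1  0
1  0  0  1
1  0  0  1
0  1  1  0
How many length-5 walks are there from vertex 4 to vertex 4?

The number of length-5 walks from vertex 4 to vertex 4 is entry (4,4) of B^5, where B is the adjacency matrix.
B^2 = [[2, 0, 0, 2], [0, 2, 2, 0], [0, 2, 2, 0], [2, 0, 0, 2]]
B^3 = [[0, 4, 4, 0], [4, 0, 0, 4], [4, 0, 0, 4], [0, 4, 4, 0]]
B^4 = [[8, 0, 0, 8], [0, 8, 8, 0], [0, 8, 8, 0], [8, 0, 0, 8]]
B^5 = [[0, 16, 16, 0], [16, 0, 0, 16], [16, 0, 0, 16], [0, 16, 16, 0]]

0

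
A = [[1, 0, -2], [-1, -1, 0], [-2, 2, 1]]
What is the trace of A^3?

37

A^2 = [[5, -4, -4], [0, 1, 2], [-6, 0, 5]]
A^3 = [[17, -4, -14], [-5, 3, 2], [-16, 10, 17]]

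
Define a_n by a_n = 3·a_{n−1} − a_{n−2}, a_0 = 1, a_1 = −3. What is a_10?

With companion matrix Q = [[3, −1], [1, 0]], [a_n, a_{n−1}]ᵀ = Q·[a_{n−1}, a_{n−2}]ᵀ, so [a_10, a_9]ᵀ = Q⁹·[a_1, a_0]ᵀ.
Q⁹ = [[6765, −2584], [2584, −987]], giving [a_10, a_9]ᵀ = [[−22879], [−8739]].

−22879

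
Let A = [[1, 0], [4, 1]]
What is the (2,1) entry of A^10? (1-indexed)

40

A = I + N where N = [[0, 0], [4, 0]] is strictly lower-triangular, so N^2 = 0.
(I + N)^10 = I + 10·N = [[1, 0], [40, 1]].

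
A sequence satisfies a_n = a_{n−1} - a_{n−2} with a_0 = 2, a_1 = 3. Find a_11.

-1

With companion matrix Q = [[1, -1], [1, 0]], [a_n, a_{n−1}]ᵀ = Q·[a_{n−1}, a_{n−2}]ᵀ, so [a_11, a_10]ᵀ = Q^10·[a_1, a_0]ᵀ.
Q^10 = [[-1, 1], [-1, 0]], giving [a_11, a_10]ᵀ = [[-1], [-3]].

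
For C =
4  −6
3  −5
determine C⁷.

[[130, −258], [129, −257]]

tr C = −1 and det C = −2, so the characteristic polynomial is λ² − (−1)λ + (−2) with roots −2 and 1.
Eigenvectors give P = [[1, 2], [1, 1]] with P⁻¹ = [[−1, 2], [1, −1]], and C = P·diag(−2, 1)·P⁻¹.
Then C⁷ = P·diag(−128, 1)·P⁻¹ = [[−128, 2], [−128, 1]] · [[−1, 2], [1, −1]] = [[130, −258], [129, −257]].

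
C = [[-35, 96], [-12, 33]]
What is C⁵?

[[-2195, 5856], [-732, 1953]]

tr C = -2 and det C = -3, so the characteristic polynomial is λ² − (-2)λ + (-3) with roots -3 and 1.
Eigenvectors give P = [[-3, -8], [-1, -3]] with P⁻¹ = [[-3, 8], [1, -3]], and C = P·diag(-3, 1)·P⁻¹.
Then C⁵ = P·diag(-243, 1)·P⁻¹ = [[729, -8], [243, -3]] · [[-3, 8], [1, -3]] = [[-2195, 5856], [-732, 1953]].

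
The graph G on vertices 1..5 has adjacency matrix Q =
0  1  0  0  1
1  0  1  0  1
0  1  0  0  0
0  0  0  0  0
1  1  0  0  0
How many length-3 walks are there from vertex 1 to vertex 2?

The number of length-3 walks from vertex 1 to vertex 2 is entry (1,2) of Q³, where Q is the adjacency matrix.
Q² = [[2, 1, 1, 0, 1], [1, 3, 0, 0, 1], [1, 0, 1, 0, 1], [0, 0, 0, 0, 0], [1, 1, 1, 0, 2]]
Q³ = [[2, 4, 1, 0, 3], [4, 2, 3, 0, 4], [1, 3, 0, 0, 1], [0, 0, 0, 0, 0], [3, 4, 1, 0, 2]]

4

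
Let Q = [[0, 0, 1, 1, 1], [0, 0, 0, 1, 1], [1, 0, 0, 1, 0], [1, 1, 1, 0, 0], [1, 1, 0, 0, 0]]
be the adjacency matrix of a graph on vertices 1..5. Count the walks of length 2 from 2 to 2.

2

The number of length-2 walks from vertex 2 to vertex 2 is entry (2,2) of Q², where Q is the adjacency matrix.
Q² = [[3, 2, 1, 1, 0], [2, 2, 1, 0, 0], [1, 1, 2, 1, 1], [1, 0, 1, 3, 2], [0, 0, 1, 2, 2]]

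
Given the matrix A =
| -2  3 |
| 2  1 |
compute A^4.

[[106, -51], [-34, 55]]

A^2 = [[10, -3], [-2, 7]]
A^3 = [[-26, 27], [18, 1]]
A^4 = [[106, -51], [-34, 55]]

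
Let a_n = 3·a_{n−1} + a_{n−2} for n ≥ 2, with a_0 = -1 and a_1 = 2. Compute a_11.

With companion matrix Q = [[3, 1], [1, 0]], [a_n, a_{n−1}]ᵀ = Q·[a_{n−1}, a_{n−2}]ᵀ, so [a_11, a_10]ᵀ = Q¹⁰·[a_1, a_0]ᵀ.
Q¹⁰ = [[141481, 42837], [42837, 12970]], giving [a_11, a_10]ᵀ = [[240125], [72704]].

240125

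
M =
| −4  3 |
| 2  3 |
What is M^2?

[[22, −3], [−2, 15]]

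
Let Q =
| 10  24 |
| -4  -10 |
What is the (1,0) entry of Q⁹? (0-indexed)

tr Q = 0 and det Q = -4, so the characteristic polynomial is λ² − (0)λ + (-4) with roots 2 and -2.
Eigenvectors give P = [[3, -2], [-1, 1]] with P⁻¹ = [[1, 2], [1, 3]], and Q = P·diag(2, -2)·P⁻¹.
Then Q⁹ = P·diag(512, -512)·P⁻¹ = [[1536, 1024], [-512, -512]] · [[1, 2], [1, 3]] = [[2560, 6144], [-1024, -2560]].

-1024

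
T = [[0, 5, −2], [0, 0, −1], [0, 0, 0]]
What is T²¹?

[[0, 0, 0], [0, 0, 0], [0, 0, 0]]

T is strictly triangular, hence nilpotent: T³ = 0, so T²¹ = 0.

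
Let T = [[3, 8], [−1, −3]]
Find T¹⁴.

[[1, 0], [0, 1]]

T² = I (check: tr T = 0 and det T = −1), so T¹⁴ = I since 14 is even.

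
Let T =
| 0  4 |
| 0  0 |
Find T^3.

[[0, 0], [0, 0]]

T is strictly triangular, hence nilpotent: T^2 = 0, so T^3 = 0.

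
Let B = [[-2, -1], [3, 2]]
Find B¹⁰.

[[1, 0], [0, 1]]

B² = I (check: tr B = 0 and det B = -1), so B¹⁰ = I since 10 is even.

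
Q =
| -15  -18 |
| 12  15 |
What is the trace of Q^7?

tr Q = 0 and det Q = -9, so the characteristic polynomial is λ² − (0)λ + (-9) with roots 3 and -3.
Eigenvectors give P = [[-1, 3], [1, -2]] with P⁻¹ = [[2, 3], [1, 1]], and Q = P·diag(3, -3)·P⁻¹.
Then Q^7 = P·diag(2187, -2187)·P⁻¹ = [[-2187, -6561], [2187, 4374]] · [[2, 3], [1, 1]] = [[-10935, -13122], [8748, 10935]].

0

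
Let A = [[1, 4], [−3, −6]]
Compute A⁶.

[[−1931, −2660], [1995, 2724]]

tr A = −5 and det A = 6, so the characteristic polynomial is λ² − (−5)λ + (6) with roots −3 and −2.
Eigenvectors give P = [[1, −4], [−1, 3]] with P⁻¹ = [[−3, −4], [−1, −1]], and A = P·diag(−3, −2)·P⁻¹.
Then A⁶ = P·diag(729, 64)·P⁻¹ = [[729, −256], [−729, 192]] · [[−3, −4], [−1, −1]] = [[−1931, −2660], [1995, 2724]].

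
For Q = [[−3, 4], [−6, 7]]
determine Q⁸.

tr Q = 4 and det Q = 3, so the characteristic polynomial is λ² − (4)λ + (3) with roots 3 and 1.
Eigenvectors give P = [[−2, 1], [−3, 1]] with P⁻¹ = [[1, −1], [3, −2]], and Q = P·diag(3, 1)·P⁻¹.
Then Q⁸ = P·diag(6561, 1)·P⁻¹ = [[−13122, 1], [−19683, 1]] · [[1, −1], [3, −2]] = [[−13119, 13120], [−19680, 19681]].

[[−13119, 13120], [−19680, 19681]]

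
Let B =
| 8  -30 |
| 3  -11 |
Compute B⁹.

[[4598, -15330], [1533, -5111]]

tr B = -3 and det B = 2, so the characteristic polynomial is λ² − (-3)λ + (2) with roots -1 and -2.
Eigenvectors give P = [[10, 3], [3, 1]] with P⁻¹ = [[1, -3], [-3, 10]], and B = P·diag(-1, -2)·P⁻¹.
Then B⁹ = P·diag(-1, -512)·P⁻¹ = [[-10, -1536], [-3, -512]] · [[1, -3], [-3, 10]] = [[4598, -15330], [1533, -5111]].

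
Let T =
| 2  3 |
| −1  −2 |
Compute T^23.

T² = I (check: tr T = 0 and det T = −1), so T^23 = T since 23 is odd.

[[2, 3], [−1, −2]]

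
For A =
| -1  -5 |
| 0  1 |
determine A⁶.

A² = I (check: tr A = 0 and det A = -1), so A⁶ = I since 6 is even.

[[1, 0], [0, 1]]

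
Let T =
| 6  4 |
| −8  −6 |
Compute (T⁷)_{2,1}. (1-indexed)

−512

tr T = 0 and det T = −4, so the characteristic polynomial is λ² − (0)λ + (−4) with roots 2 and −2.
Eigenvectors give P = [[1, −1], [−1, 2]] with P⁻¹ = [[2, 1], [1, 1]], and T = P·diag(2, −2)·P⁻¹.
Then T⁷ = P·diag(128, −128)·P⁻¹ = [[128, 128], [−128, −256]] · [[2, 1], [1, 1]] = [[384, 256], [−512, −384]].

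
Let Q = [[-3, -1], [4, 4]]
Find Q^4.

Q^2 = [[5, -1], [4, 12]]
Q^3 = [[-19, -9], [36, 44]]
Q^4 = [[21, -17], [68, 140]]

[[21, -17], [68, 140]]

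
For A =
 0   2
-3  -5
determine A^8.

tr A = -5 and det A = 6, so the characteristic polynomial is λ² − (-5)λ + (6) with roots -2 and -3.
Eigenvectors give P = [[-1, -2], [1, 3]] with P⁻¹ = [[-3, -2], [1, 1]], and A = P·diag(-2, -3)·P⁻¹.
Then A^8 = P·diag(256, 6561)·P⁻¹ = [[-256, -13122], [256, 19683]] · [[-3, -2], [1, 1]] = [[-12354, -12610], [18915, 19171]].

[[-12354, -12610], [18915, 19171]]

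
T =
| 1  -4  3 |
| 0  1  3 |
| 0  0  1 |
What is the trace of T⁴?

T = I + N where N = [[0, -4, 3], [0, 0, 3], [0, 0, 0]] is strictly upper-triangular, so N³ = 0.
(I + N)⁴ = I + 4·N + 6·N² = [[1, -16, -60], [0, 1, 12], [0, 0, 1]].

3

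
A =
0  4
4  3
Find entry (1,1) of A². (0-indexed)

25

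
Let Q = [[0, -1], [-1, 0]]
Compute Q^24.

[[1, 0], [0, 1]]

Q² = I (check: tr Q = 0 and det Q = -1), so Q^24 = I since 24 is even.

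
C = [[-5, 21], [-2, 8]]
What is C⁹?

[[-3065, 10731], [-1022, 3578]]

tr C = 3 and det C = 2, so the characteristic polynomial is λ² − (3)λ + (2) with roots 2 and 1.
Eigenvectors give P = [[3, 7], [1, 2]] with P⁻¹ = [[-2, 7], [1, -3]], and C = P·diag(2, 1)·P⁻¹.
Then C⁹ = P·diag(512, 1)·P⁻¹ = [[1536, 7], [512, 2]] · [[-2, 7], [1, -3]] = [[-3065, 10731], [-1022, 3578]].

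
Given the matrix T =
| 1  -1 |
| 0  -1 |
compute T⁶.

T² = I (check: tr T = 0 and det T = -1), so T⁶ = I since 6 is even.

[[1, 0], [0, 1]]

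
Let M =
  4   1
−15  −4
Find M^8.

M² = I (check: tr M = 0 and det M = −1), so M^8 = I since 8 is even.

[[1, 0], [0, 1]]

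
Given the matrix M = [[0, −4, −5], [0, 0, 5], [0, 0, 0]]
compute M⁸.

[[0, 0, 0], [0, 0, 0], [0, 0, 0]]

M is strictly triangular, hence nilpotent: M³ = 0, so M⁸ = 0.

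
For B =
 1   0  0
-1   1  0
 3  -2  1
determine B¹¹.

B = I + N where N = [[0, 0, 0], [-1, 0, 0], [3, -2, 0]] is strictly lower-triangular, so N³ = 0.
(I + N)¹¹ = I + 11·N + 55·N² = [[1, 0, 0], [-11, 1, 0], [143, -22, 1]].

[[1, 0, 0], [-11, 1, 0], [143, -22, 1]]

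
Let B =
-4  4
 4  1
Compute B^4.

[[1168, -588], [-588, 433]]

B^2 = [[32, -12], [-12, 17]]
B^3 = [[-176, 116], [116, -31]]
B^4 = [[1168, -588], [-588, 433]]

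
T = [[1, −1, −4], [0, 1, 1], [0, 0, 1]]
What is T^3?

[[1, −3, −15], [0, 1, 3], [0, 0, 1]]

T = I + N where N = [[0, −1, −4], [0, 0, 1], [0, 0, 0]] is strictly upper-triangular, so N^3 = 0.
(I + N)^3 = I + 3·N + 3·N^2 = [[1, −3, −15], [0, 1, 3], [0, 0, 1]].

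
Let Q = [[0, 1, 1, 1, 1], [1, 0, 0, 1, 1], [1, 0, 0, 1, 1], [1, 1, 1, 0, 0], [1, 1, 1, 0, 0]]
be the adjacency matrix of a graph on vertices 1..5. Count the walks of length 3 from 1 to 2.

8

The number of length-3 walks from vertex 1 to vertex 2 is entry (1,2) of Q^3, where Q is the adjacency matrix.
Q^2 = [[4, 2, 2, 2, 2], [2, 3, 3, 1, 1], [2, 3, 3, 1, 1], [2, 1, 1, 3, 3], [2, 1, 1, 3, 3]]
Q^3 = [[8, 8, 8, 8, 8], [8, 4, 4, 8, 8], [8, 4, 4, 8, 8], [8, 8, 8, 4, 4], [8, 8, 8, 4, 4]]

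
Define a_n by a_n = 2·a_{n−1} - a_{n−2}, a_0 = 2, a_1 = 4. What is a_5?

12

With companion matrix Q = [[2, -1], [1, 0]], [a_n, a_{n−1}]ᵀ = Q·[a_{n−1}, a_{n−2}]ᵀ, so [a_5, a_4]ᵀ = Q^4·[a_1, a_0]ᵀ.
Q^4 = [[5, -4], [4, -3]], giving [a_5, a_4]ᵀ = [[12], [10]].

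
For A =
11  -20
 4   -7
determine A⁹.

tr A = 4 and det A = 3, so the characteristic polynomial is λ² − (4)λ + (3) with roots 1 and 3.
Eigenvectors give P = [[-2, 5], [-1, 2]] with P⁻¹ = [[2, -5], [1, -2]], and A = P·diag(1, 3)·P⁻¹.
Then A⁹ = P·diag(1, 19683)·P⁻¹ = [[-2, 98415], [-1, 39366]] · [[2, -5], [1, -2]] = [[98411, -196820], [39364, -78727]].

[[98411, -196820], [39364, -78727]]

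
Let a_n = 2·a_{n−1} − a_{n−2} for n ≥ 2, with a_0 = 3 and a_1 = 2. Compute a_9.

With companion matrix Q = [[2, −1], [1, 0]], [a_n, a_{n−1}]ᵀ = Q·[a_{n−1}, a_{n−2}]ᵀ, so [a_9, a_8]ᵀ = Q⁸·[a_1, a_0]ᵀ.
Q⁸ = [[9, −8], [8, −7]], giving [a_9, a_8]ᵀ = [[−6], [−5]].

−6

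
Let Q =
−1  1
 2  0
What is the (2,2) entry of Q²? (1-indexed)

2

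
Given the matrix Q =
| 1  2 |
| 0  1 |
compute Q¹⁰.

Q = I + N where N = [[0, 2], [0, 0]] is strictly upper-triangular, so N² = 0.
(I + N)¹⁰ = I + 10·N = [[1, 20], [0, 1]].

[[1, 20], [0, 1]]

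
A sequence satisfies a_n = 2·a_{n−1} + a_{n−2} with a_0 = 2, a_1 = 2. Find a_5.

With companion matrix A = [[2, 1], [1, 0]], [a_n, a_{n−1}]ᵀ = A·[a_{n−1}, a_{n−2}]ᵀ, so [a_5, a_4]ᵀ = A^4·[a_1, a_0]ᵀ.
A^4 = [[29, 12], [12, 5]], giving [a_5, a_4]ᵀ = [[82], [34]].

82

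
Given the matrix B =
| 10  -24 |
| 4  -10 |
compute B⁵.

tr B = 0 and det B = -4, so the characteristic polynomial is λ² − (0)λ + (-4) with roots -2 and 2.
Eigenvectors give P = [[-2, 3], [-1, 1]] with P⁻¹ = [[1, -3], [1, -2]], and B = P·diag(-2, 2)·P⁻¹.
Then B⁵ = P·diag(-32, 32)·P⁻¹ = [[64, 96], [32, 32]] · [[1, -3], [1, -2]] = [[160, -384], [64, -160]].

[[160, -384], [64, -160]]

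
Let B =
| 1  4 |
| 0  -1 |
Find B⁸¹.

[[1, 4], [0, -1]]

B² = I (check: tr B = 0 and det B = -1), so B⁸¹ = B since 81 is odd.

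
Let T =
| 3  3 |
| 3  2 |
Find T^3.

[[99, 84], [84, 71]]

T^2 = [[18, 15], [15, 13]]
T^3 = [[99, 84], [84, 71]]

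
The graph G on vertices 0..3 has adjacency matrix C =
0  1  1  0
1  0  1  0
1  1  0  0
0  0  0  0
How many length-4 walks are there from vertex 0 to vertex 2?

The number of length-4 walks from vertex 0 to vertex 2 is entry (0,2) of C⁴, where C is the adjacency matrix.
C² = [[2, 1, 1, 0], [1, 2, 1, 0], [1, 1, 2, 0], [0, 0, 0, 0]]
C³ = [[2, 3, 3, 0], [3, 2, 3, 0], [3, 3, 2, 0], [0, 0, 0, 0]]
C⁴ = [[6, 5, 5, 0], [5, 6, 5, 0], [5, 5, 6, 0], [0, 0, 0, 0]]

5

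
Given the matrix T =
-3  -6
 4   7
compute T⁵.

tr T = 4 and det T = 3, so the characteristic polynomial is λ² − (4)λ + (3) with roots 3 and 1.
Eigenvectors give P = [[-1, 3], [1, -2]] with P⁻¹ = [[2, 3], [1, 1]], and T = P·diag(3, 1)·P⁻¹.
Then T⁵ = P·diag(243, 1)·P⁻¹ = [[-243, 3], [243, -2]] · [[2, 3], [1, 1]] = [[-483, -726], [484, 727]].

[[-483, -726], [484, 727]]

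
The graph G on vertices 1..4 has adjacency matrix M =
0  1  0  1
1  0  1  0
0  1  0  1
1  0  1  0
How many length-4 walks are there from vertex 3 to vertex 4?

The number of length-4 walks from vertex 3 to vertex 4 is entry (3,4) of M⁴, where M is the adjacency matrix.
M² = [[2, 0, 2, 0], [0, 2, 0, 2], [2, 0, 2, 0], [0, 2, 0, 2]]
M³ = [[0, 4, 0, 4], [4, 0, 4, 0], [0, 4, 0, 4], [4, 0, 4, 0]]
M⁴ = [[8, 0, 8, 0], [0, 8, 0, 8], [8, 0, 8, 0], [0, 8, 0, 8]]

0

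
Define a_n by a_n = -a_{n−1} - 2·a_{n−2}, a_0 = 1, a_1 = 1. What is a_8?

With companion matrix Q = [[-1, -2], [1, 0]], [a_n, a_{n−1}]ᵀ = Q·[a_{n−1}, a_{n−2}]ᵀ, so [a_8, a_7]ᵀ = Q^7·[a_1, a_0]ᵀ.
Q^7 = [[3, -14], [7, 10]], giving [a_8, a_7]ᵀ = [[-11], [17]].

-11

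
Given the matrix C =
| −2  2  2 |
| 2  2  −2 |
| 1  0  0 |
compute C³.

C² = [[10, 0, −8], [−2, 8, 0], [−2, 2, 2]]
C³ = [[−28, 20, 20], [20, 12, −20], [10, 0, −8]]

[[−28, 20, 20], [20, 12, −20], [10, 0, −8]]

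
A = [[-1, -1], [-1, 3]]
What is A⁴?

A² = [[2, -2], [-2, 10]]
A³ = [[0, -8], [-8, 32]]
A⁴ = [[8, -24], [-24, 104]]

[[8, -24], [-24, 104]]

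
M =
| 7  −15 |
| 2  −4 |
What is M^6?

[[379, −945], [126, −314]]

tr M = 3 and det M = 2, so the characteristic polynomial is λ² − (3)λ + (2) with roots 1 and 2.
Eigenvectors give P = [[−5, 3], [−2, 1]] with P⁻¹ = [[1, −3], [2, −5]], and M = P·diag(1, 2)·P⁻¹.
Then M^6 = P·diag(1, 64)·P⁻¹ = [[−5, 192], [−2, 64]] · [[1, −3], [2, −5]] = [[379, −945], [126, −314]].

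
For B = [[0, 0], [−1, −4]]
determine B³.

B² = [[0, 0], [4, 16]]
B³ = [[0, 0], [−16, −64]]

[[0, 0], [−16, −64]]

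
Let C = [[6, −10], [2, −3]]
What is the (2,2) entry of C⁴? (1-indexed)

−59

tr C = 3 and det C = 2, so the characteristic polynomial is λ² − (3)λ + (2) with roots 1 and 2.
Eigenvectors give P = [[2, 5], [1, 2]] with P⁻¹ = [[−2, 5], [1, −2]], and C = P·diag(1, 2)·P⁻¹.
Then C⁴ = P·diag(1, 16)·P⁻¹ = [[2, 80], [1, 32]] · [[−2, 5], [1, −2]] = [[76, −150], [30, −59]].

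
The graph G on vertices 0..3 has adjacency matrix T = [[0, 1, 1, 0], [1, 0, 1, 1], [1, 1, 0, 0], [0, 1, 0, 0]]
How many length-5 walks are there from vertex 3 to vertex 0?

6

The number of length-5 walks from vertex 3 to vertex 0 is entry (3,0) of T^5, where T is the adjacency matrix.
T^2 = [[2, 1, 1, 1], [1, 3, 1, 0], [1, 1, 2, 1], [1, 0, 1, 1]]
T^3 = [[2, 4, 3, 1], [4, 2, 4, 3], [3, 4, 2, 1], [1, 3, 1, 0]]
T^4 = [[7, 6, 6, 4], [6, 11, 6, 2], [6, 6, 7, 4], [4, 2, 4, 3]]
T^5 = [[12, 17, 13, 6], [17, 14, 17, 11], [13, 17, 12, 6], [6, 11, 6, 2]]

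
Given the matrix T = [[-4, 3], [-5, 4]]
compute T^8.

T² = I (check: tr T = 0 and det T = -1), so T^8 = I since 8 is even.

[[1, 0], [0, 1]]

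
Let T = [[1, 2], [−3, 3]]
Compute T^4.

T^2 = [[−5, 8], [−12, 3]]
T^3 = [[−29, 14], [−21, −15]]
T^4 = [[−71, −16], [24, −87]]

[[−71, −16], [24, −87]]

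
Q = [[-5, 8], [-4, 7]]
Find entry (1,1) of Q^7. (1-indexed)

-2189

tr Q = 2 and det Q = -3, so the characteristic polynomial is λ² − (2)λ + (-3) with roots 3 and -1.
Eigenvectors give P = [[1, 2], [1, 1]] with P⁻¹ = [[-1, 2], [1, -1]], and Q = P·diag(3, -1)·P⁻¹.
Then Q^7 = P·diag(2187, -1)·P⁻¹ = [[2187, -2], [2187, -1]] · [[-1, 2], [1, -1]] = [[-2189, 4376], [-2188, 4375]].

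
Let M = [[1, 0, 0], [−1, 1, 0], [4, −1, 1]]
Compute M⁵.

M = I + N where N = [[0, 0, 0], [−1, 0, 0], [4, −1, 0]] is strictly lower-triangular, so N³ = 0.
(I + N)⁵ = I + 5·N + 10·N² = [[1, 0, 0], [−5, 1, 0], [30, −5, 1]].

[[1, 0, 0], [−5, 1, 0], [30, −5, 1]]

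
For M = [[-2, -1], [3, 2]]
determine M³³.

M² = I (check: tr M = 0 and det M = -1), so M³³ = M since 33 is odd.

[[-2, -1], [3, 2]]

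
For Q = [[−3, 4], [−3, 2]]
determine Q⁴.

[[−3, 44], [−33, 52]]

Q² = [[−3, −4], [3, −8]]
Q³ = [[21, −20], [15, −4]]
Q⁴ = [[−3, 44], [−33, 52]]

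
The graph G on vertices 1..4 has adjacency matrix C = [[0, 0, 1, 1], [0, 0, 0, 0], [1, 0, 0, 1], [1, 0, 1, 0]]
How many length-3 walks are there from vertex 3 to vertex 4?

The number of length-3 walks from vertex 3 to vertex 4 is entry (3,4) of C^3, where C is the adjacency matrix.
C^2 = [[2, 0, 1, 1], [0, 0, 0, 0], [1, 0, 2, 1], [1, 0, 1, 2]]
C^3 = [[2, 0, 3, 3], [0, 0, 0, 0], [3, 0, 2, 3], [3, 0, 3, 2]]

3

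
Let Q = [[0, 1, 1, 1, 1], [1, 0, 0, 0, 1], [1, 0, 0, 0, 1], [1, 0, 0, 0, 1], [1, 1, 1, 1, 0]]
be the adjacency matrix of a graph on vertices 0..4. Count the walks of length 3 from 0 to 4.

7

The number of length-3 walks from vertex 0 to vertex 4 is entry (0,4) of Q^3, where Q is the adjacency matrix.
Q^2 = [[4, 1, 1, 1, 3], [1, 2, 2, 2, 1], [1, 2, 2, 2, 1], [1, 2, 2, 2, 1], [3, 1, 1, 1, 4]]
Q^3 = [[6, 7, 7, 7, 7], [7, 2, 2, 2, 7], [7, 2, 2, 2, 7], [7, 2, 2, 2, 7], [7, 7, 7, 7, 6]]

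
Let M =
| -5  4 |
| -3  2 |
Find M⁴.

[[61, -60], [45, -44]]

tr M = -3 and det M = 2, so the characteristic polynomial is λ² − (-3)λ + (2) with roots -2 and -1.
Eigenvectors give P = [[4, 1], [3, 1]] with P⁻¹ = [[1, -1], [-3, 4]], and M = P·diag(-2, -1)·P⁻¹.
Then M⁴ = P·diag(16, 1)·P⁻¹ = [[64, 1], [48, 1]] · [[1, -1], [-3, 4]] = [[61, -60], [45, -44]].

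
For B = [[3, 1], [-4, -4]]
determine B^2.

[[5, -1], [4, 12]]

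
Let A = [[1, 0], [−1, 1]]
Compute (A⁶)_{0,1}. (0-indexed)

0

A = I + N where N = [[0, 0], [−1, 0]] is strictly lower-triangular, so N² = 0.
(I + N)⁶ = I + 6·N = [[1, 0], [−6, 1]].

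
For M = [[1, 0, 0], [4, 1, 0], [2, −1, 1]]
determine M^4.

M = I + N where N = [[0, 0, 0], [4, 0, 0], [2, −1, 0]] is strictly lower-triangular, so N^3 = 0.
(I + N)^4 = I + 4·N + 6·N^2 = [[1, 0, 0], [16, 1, 0], [−16, −4, 1]].

[[1, 0, 0], [16, 1, 0], [−16, −4, 1]]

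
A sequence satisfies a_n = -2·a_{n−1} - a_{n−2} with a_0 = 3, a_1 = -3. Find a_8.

With companion matrix A = [[-2, -1], [1, 0]], [a_n, a_{n−1}]ᵀ = A·[a_{n−1}, a_{n−2}]ᵀ, so [a_8, a_7]ᵀ = A^7·[a_1, a_0]ᵀ.
A^7 = [[-8, -7], [7, 6]], giving [a_8, a_7]ᵀ = [[3], [-3]].

3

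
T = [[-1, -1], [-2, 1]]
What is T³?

[[-3, -3], [-6, 3]]

T² = [[3, 0], [0, 3]]
T³ = [[-3, -3], [-6, 3]]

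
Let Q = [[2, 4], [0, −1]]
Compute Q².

[[4, 4], [0, 1]]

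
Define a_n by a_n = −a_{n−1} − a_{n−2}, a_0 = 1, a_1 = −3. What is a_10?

With companion matrix B = [[−1, −1], [1, 0]], [a_n, a_{n−1}]ᵀ = B·[a_{n−1}, a_{n−2}]ᵀ, so [a_10, a_9]ᵀ = B^9·[a_1, a_0]ᵀ.
B^9 = [[1, 0], [0, 1]], giving [a_10, a_9]ᵀ = [[−3], [1]].

−3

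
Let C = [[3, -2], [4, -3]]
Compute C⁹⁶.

[[1, 0], [0, 1]]

C² = I (check: tr C = 0 and det C = -1), so C⁹⁶ = I since 96 is even.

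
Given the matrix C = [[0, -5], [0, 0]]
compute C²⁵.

[[0, 0], [0, 0]]

C is strictly triangular, hence nilpotent: C² = 0, so C²⁵ = 0.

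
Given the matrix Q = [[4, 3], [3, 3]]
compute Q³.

[[163, 138], [138, 117]]

Q² = [[25, 21], [21, 18]]
Q³ = [[163, 138], [138, 117]]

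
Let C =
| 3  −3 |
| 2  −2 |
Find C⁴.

[[3, −3], [2, −2]]

C² = C (a projection; rank 1, trace 1), so C⁴ = C.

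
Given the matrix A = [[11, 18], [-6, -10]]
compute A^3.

tr A = 1 and det A = -2, so the characteristic polynomial is λ² − (1)λ + (-2) with roots 2 and -1.
Eigenvectors give P = [[-2, 3], [1, -2]] with P⁻¹ = [[-2, -3], [-1, -2]], and A = P·diag(2, -1)·P⁻¹.
Then A^3 = P·diag(8, -1)·P⁻¹ = [[-16, -3], [8, 2]] · [[-2, -3], [-1, -2]] = [[35, 54], [-18, -28]].

[[35, 54], [-18, -28]]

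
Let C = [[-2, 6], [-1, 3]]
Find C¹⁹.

[[-2, 6], [-1, 3]]

C² = C (a projection; rank 1, trace 1), so C¹⁹ = C.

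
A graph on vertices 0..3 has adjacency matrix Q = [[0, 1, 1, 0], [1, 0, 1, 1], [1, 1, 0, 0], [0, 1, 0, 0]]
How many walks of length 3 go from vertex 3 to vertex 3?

The number of length-3 walks from vertex 3 to vertex 3 is entry (3,3) of Q^3, where Q is the adjacency matrix.
Q^2 = [[2, 1, 1, 1], [1, 3, 1, 0], [1, 1, 2, 1], [1, 0, 1, 1]]
Q^3 = [[2, 4, 3, 1], [4, 2, 4, 3], [3, 4, 2, 1], [1, 3, 1, 0]]

0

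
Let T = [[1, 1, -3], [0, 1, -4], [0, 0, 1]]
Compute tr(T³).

3

T = I + N where N = [[0, 1, -3], [0, 0, -4], [0, 0, 0]] is strictly upper-triangular, so N³ = 0.
(I + N)³ = I + 3·N + 3·N² = [[1, 3, -21], [0, 1, -12], [0, 0, 1]].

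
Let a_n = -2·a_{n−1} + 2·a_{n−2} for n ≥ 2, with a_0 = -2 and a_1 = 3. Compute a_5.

With companion matrix A = [[-2, 2], [1, 0]], [a_n, a_{n−1}]ᵀ = A·[a_{n−1}, a_{n−2}]ᵀ, so [a_5, a_4]ᵀ = A⁴·[a_1, a_0]ᵀ.
A⁴ = [[44, -32], [-16, 12]], giving [a_5, a_4]ᵀ = [[196], [-72]].

196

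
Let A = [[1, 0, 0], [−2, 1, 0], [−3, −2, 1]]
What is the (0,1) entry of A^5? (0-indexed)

A = I + N where N = [[0, 0, 0], [−2, 0, 0], [−3, −2, 0]] is strictly lower-triangular, so N^3 = 0.
(I + N)^5 = I + 5·N + 10·N^2 = [[1, 0, 0], [−10, 1, 0], [25, −10, 1]].

0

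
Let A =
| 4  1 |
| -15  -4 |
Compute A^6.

[[1, 0], [0, 1]]

A² = I (check: tr A = 0 and det A = -1), so A^6 = I since 6 is even.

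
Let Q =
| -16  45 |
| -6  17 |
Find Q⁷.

tr Q = 1 and det Q = -2, so the characteristic polynomial is λ² − (1)λ + (-2) with roots 2 and -1.
Eigenvectors give P = [[-5, -3], [-2, -1]] with P⁻¹ = [[1, -3], [-2, 5]], and Q = P·diag(2, -1)·P⁻¹.
Then Q⁷ = P·diag(128, -1)·P⁻¹ = [[-640, 3], [-256, 1]] · [[1, -3], [-2, 5]] = [[-646, 1935], [-258, 773]].

[[-646, 1935], [-258, 773]]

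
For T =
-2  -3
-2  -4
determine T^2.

[[10, 18], [12, 22]]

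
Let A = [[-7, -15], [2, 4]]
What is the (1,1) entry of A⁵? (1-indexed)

tr A = -3 and det A = 2, so the characteristic polynomial is λ² − (-3)λ + (2) with roots -2 and -1.
Eigenvectors give P = [[-3, -5], [1, 2]] with P⁻¹ = [[-2, -5], [1, 3]], and A = P·diag(-2, -1)·P⁻¹.
Then A⁵ = P·diag(-32, -1)·P⁻¹ = [[96, 5], [-32, -2]] · [[-2, -5], [1, 3]] = [[-187, -465], [62, 154]].

-187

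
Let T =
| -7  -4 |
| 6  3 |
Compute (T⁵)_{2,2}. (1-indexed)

483

tr T = -4 and det T = 3, so the characteristic polynomial is λ² − (-4)λ + (3) with roots -1 and -3.
Eigenvectors give P = [[-2, 1], [3, -1]] with P⁻¹ = [[1, 1], [3, 2]], and T = P·diag(-1, -3)·P⁻¹.
Then T⁵ = P·diag(-1, -243)·P⁻¹ = [[2, -243], [-3, 243]] · [[1, 1], [3, 2]] = [[-727, -484], [726, 483]].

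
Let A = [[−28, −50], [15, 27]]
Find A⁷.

[[−13762, −23150], [6945, 11703]]

tr A = −1 and det A = −6, so the characteristic polynomial is λ² − (−1)λ + (−6) with roots −3 and 2.
Eigenvectors give P = [[−2, −5], [1, 3]] with P⁻¹ = [[−3, −5], [1, 2]], and A = P·diag(−3, 2)·P⁻¹.
Then A⁷ = P·diag(−2187, 128)·P⁻¹ = [[4374, −640], [−2187, 384]] · [[−3, −5], [1, 2]] = [[−13762, −23150], [6945, 11703]].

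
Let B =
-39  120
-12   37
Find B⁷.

tr B = -2 and det B = -3, so the characteristic polynomial is λ² − (-2)λ + (-3) with roots 1 and -3.
Eigenvectors give P = [[3, 10], [1, 3]] with P⁻¹ = [[-3, 10], [1, -3]], and B = P·diag(1, -3)·P⁻¹.
Then B⁷ = P·diag(1, -2187)·P⁻¹ = [[3, -21870], [1, -6561]] · [[-3, 10], [1, -3]] = [[-21879, 65640], [-6564, 19693]].

[[-21879, 65640], [-6564, 19693]]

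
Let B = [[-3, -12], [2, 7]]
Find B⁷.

[[-4371, -13116], [2186, 6559]]

tr B = 4 and det B = 3, so the characteristic polynomial is λ² − (4)λ + (3) with roots 1 and 3.
Eigenvectors give P = [[-3, 2], [1, -1]] with P⁻¹ = [[-1, -2], [-1, -3]], and B = P·diag(1, 3)·P⁻¹.
Then B⁷ = P·diag(1, 2187)·P⁻¹ = [[-3, 4374], [1, -2187]] · [[-1, -2], [-1, -3]] = [[-4371, -13116], [2186, 6559]].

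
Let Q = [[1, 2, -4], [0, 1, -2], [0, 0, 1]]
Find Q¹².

Q = I + N where N = [[0, 2, -4], [0, 0, -2], [0, 0, 0]] is strictly upper-triangular, so N³ = 0.
(I + N)¹² = I + 12·N + 66·N² = [[1, 24, -312], [0, 1, -24], [0, 0, 1]].

[[1, 24, -312], [0, 1, -24], [0, 0, 1]]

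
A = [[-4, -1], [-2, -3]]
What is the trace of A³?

-133

A² = [[18, 7], [14, 11]]
A³ = [[-86, -39], [-78, -47]]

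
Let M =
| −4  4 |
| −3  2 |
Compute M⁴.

[[−32, 32], [−24, 16]]

M² = [[4, −8], [6, −8]]
M³ = [[8, 0], [0, 8]]
M⁴ = [[−32, 32], [−24, 16]]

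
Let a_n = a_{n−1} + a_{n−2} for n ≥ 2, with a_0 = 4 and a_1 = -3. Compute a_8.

With companion matrix Q = [[1, 1], [1, 0]], [a_n, a_{n−1}]ᵀ = Q·[a_{n−1}, a_{n−2}]ᵀ, so [a_8, a_7]ᵀ = Q⁷·[a_1, a_0]ᵀ.
Q⁷ = [[21, 13], [13, 8]], giving [a_8, a_7]ᵀ = [[-11], [-7]].

-11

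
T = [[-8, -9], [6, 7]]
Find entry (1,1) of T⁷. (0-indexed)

tr T = -1 and det T = -2, so the characteristic polynomial is λ² − (-1)λ + (-2) with roots -2 and 1.
Eigenvectors give P = [[-3, 1], [2, -1]] with P⁻¹ = [[-1, -1], [-2, -3]], and T = P·diag(-2, 1)·P⁻¹.
Then T⁷ = P·diag(-128, 1)·P⁻¹ = [[384, 1], [-256, -1]] · [[-1, -1], [-2, -3]] = [[-386, -387], [258, 259]].

259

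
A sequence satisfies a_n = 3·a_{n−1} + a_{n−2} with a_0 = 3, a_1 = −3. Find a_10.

−89601

With companion matrix Q = [[3, 1], [1, 0]], [a_n, a_{n−1}]ᵀ = Q·[a_{n−1}, a_{n−2}]ᵀ, so [a_10, a_9]ᵀ = Q⁹·[a_1, a_0]ᵀ.
Q⁹ = [[42837, 12970], [12970, 3927]], giving [a_10, a_9]ᵀ = [[−89601], [−27129]].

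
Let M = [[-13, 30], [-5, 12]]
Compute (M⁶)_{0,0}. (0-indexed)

tr M = -1 and det M = -6, so the characteristic polynomial is λ² − (-1)λ + (-6) with roots 2 and -3.
Eigenvectors give P = [[-2, -3], [-1, -1]] with P⁻¹ = [[1, -3], [-1, 2]], and M = P·diag(2, -3)·P⁻¹.
Then M⁶ = P·diag(64, 729)·P⁻¹ = [[-128, -2187], [-64, -729]] · [[1, -3], [-1, 2]] = [[2059, -3990], [665, -1266]].

2059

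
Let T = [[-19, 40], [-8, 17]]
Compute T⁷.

tr T = -2 and det T = -3, so the characteristic polynomial is λ² − (-2)λ + (-3) with roots -3 and 1.
Eigenvectors give P = [[5, 2], [2, 1]] with P⁻¹ = [[1, -2], [-2, 5]], and T = P·diag(-3, 1)·P⁻¹.
Then T⁷ = P·diag(-2187, 1)·P⁻¹ = [[-10935, 2], [-4374, 1]] · [[1, -2], [-2, 5]] = [[-10939, 21880], [-4376, 8753]].

[[-10939, 21880], [-4376, 8753]]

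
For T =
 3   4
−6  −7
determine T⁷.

[[4371, 4372], [−6558, −6559]]

tr T = −4 and det T = 3, so the characteristic polynomial is λ² − (−4)λ + (3) with roots −3 and −1.
Eigenvectors give P = [[−2, −1], [3, 1]] with P⁻¹ = [[1, 1], [−3, −2]], and T = P·diag(−3, −1)·P⁻¹.
Then T⁷ = P·diag(−2187, −1)·P⁻¹ = [[4374, 1], [−6561, −1]] · [[1, 1], [−3, −2]] = [[4371, 4372], [−6558, −6559]].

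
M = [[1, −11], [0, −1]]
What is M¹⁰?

M² = I (check: tr M = 0 and det M = −1), so M¹⁰ = I since 10 is even.

[[1, 0], [0, 1]]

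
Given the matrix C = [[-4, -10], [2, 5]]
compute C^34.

[[-4, -10], [2, 5]]

C² = C (a projection; rank 1, trace 1), so C^34 = C.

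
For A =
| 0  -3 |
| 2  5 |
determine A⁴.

[[-114, -195], [130, 211]]

tr A = 5 and det A = 6, so the characteristic polynomial is λ² − (5)λ + (6) with roots 3 and 2.
Eigenvectors give P = [[1, 3], [-1, -2]] with P⁻¹ = [[-2, -3], [1, 1]], and A = P·diag(3, 2)·P⁻¹.
Then A⁴ = P·diag(81, 16)·P⁻¹ = [[81, 48], [-81, -32]] · [[-2, -3], [1, 1]] = [[-114, -195], [130, 211]].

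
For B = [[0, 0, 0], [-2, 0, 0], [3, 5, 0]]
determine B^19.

[[0, 0, 0], [0, 0, 0], [0, 0, 0]]

B is strictly triangular, hence nilpotent: B^3 = 0, so B^19 = 0.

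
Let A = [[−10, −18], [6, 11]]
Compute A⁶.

[[−188, −378], [126, 253]]

tr A = 1 and det A = −2, so the characteristic polynomial is λ² − (1)λ + (−2) with roots −1 and 2.
Eigenvectors give P = [[−2, −3], [1, 2]] with P⁻¹ = [[−2, −3], [1, 2]], and A = P·diag(−1, 2)·P⁻¹.
Then A⁶ = P·diag(1, 64)·P⁻¹ = [[−2, −192], [1, 128]] · [[−2, −3], [1, 2]] = [[−188, −378], [126, 253]].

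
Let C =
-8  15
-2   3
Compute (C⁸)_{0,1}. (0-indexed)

tr C = -5 and det C = 6, so the characteristic polynomial is λ² − (-5)λ + (6) with roots -3 and -2.
Eigenvectors give P = [[3, -5], [1, -2]] with P⁻¹ = [[2, -5], [1, -3]], and C = P·diag(-3, -2)·P⁻¹.
Then C⁸ = P·diag(6561, 256)·P⁻¹ = [[19683, -1280], [6561, -512]] · [[2, -5], [1, -3]] = [[38086, -94575], [12610, -31269]].

-94575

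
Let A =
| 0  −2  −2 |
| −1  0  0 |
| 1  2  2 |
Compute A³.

[[0, −8, −8], [0, 4, 4], [0, 4, 4]]

A² = [[0, −4, −4], [0, 2, 2], [0, 2, 2]]
A³ = [[0, −8, −8], [0, 4, 4], [0, 4, 4]]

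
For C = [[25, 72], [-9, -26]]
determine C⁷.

tr C = -1 and det C = -2, so the characteristic polynomial is λ² − (-1)λ + (-2) with roots 1 and -2.
Eigenvectors give P = [[3, 8], [-1, -3]] with P⁻¹ = [[3, 8], [-1, -3]], and C = P·diag(1, -2)·P⁻¹.
Then C⁷ = P·diag(1, -128)·P⁻¹ = [[3, -1024], [-1, 384]] · [[3, 8], [-1, -3]] = [[1033, 3096], [-387, -1160]].

[[1033, 3096], [-387, -1160]]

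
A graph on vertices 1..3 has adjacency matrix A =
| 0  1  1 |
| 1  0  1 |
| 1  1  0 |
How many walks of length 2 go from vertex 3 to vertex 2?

The number of length-2 walks from vertex 3 to vertex 2 is entry (3,2) of A², where A is the adjacency matrix.
A² = [[2, 1, 1], [1, 2, 1], [1, 1, 2]]

1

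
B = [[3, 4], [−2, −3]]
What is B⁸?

B² = I (check: tr B = 0 and det B = −1), so B⁸ = I since 8 is even.

[[1, 0], [0, 1]]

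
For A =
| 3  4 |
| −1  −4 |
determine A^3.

[[19, 36], [−9, −44]]

A^2 = [[5, −4], [1, 12]]
A^3 = [[19, 36], [−9, −44]]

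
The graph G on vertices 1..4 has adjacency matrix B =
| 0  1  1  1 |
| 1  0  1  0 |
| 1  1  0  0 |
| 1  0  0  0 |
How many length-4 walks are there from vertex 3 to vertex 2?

The number of length-4 walks from vertex 3 to vertex 2 is entry (3,2) of B⁴, where B is the adjacency matrix.
B² = [[3, 1, 1, 0], [1, 2, 1, 1], [1, 1, 2, 1], [0, 1, 1, 1]]
B³ = [[2, 4, 4, 3], [4, 2, 3, 1], [4, 3, 2, 1], [3, 1, 1, 0]]
B⁴ = [[11, 6, 6, 2], [6, 7, 6, 4], [6, 6, 7, 4], [2, 4, 4, 3]]

6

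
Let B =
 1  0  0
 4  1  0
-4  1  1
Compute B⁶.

B = I + N where N = [[0, 0, 0], [4, 0, 0], [-4, 1, 0]] is strictly lower-triangular, so N³ = 0.
(I + N)⁶ = I + 6·N + 15·N² = [[1, 0, 0], [24, 1, 0], [36, 6, 1]].

[[1, 0, 0], [24, 1, 0], [36, 6, 1]]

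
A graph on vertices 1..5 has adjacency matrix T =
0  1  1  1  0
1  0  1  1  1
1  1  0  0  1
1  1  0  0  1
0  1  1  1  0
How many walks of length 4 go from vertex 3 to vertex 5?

The number of length-4 walks from vertex 3 to vertex 5 is entry (3,5) of T⁴, where T is the adjacency matrix.
T² = [[3, 2, 1, 1, 3], [2, 4, 2, 2, 2], [1, 2, 3, 3, 1], [1, 2, 3, 3, 1], [3, 2, 1, 1, 3]]
T³ = [[4, 8, 8, 8, 4], [8, 8, 8, 8, 8], [8, 8, 4, 4, 8], [8, 8, 4, 4, 8], [4, 8, 8, 8, 4]]
T⁴ = [[24, 24, 16, 16, 24], [24, 32, 24, 24, 24], [16, 24, 24, 24, 16], [16, 24, 24, 24, 16], [24, 24, 16, 16, 24]]

16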